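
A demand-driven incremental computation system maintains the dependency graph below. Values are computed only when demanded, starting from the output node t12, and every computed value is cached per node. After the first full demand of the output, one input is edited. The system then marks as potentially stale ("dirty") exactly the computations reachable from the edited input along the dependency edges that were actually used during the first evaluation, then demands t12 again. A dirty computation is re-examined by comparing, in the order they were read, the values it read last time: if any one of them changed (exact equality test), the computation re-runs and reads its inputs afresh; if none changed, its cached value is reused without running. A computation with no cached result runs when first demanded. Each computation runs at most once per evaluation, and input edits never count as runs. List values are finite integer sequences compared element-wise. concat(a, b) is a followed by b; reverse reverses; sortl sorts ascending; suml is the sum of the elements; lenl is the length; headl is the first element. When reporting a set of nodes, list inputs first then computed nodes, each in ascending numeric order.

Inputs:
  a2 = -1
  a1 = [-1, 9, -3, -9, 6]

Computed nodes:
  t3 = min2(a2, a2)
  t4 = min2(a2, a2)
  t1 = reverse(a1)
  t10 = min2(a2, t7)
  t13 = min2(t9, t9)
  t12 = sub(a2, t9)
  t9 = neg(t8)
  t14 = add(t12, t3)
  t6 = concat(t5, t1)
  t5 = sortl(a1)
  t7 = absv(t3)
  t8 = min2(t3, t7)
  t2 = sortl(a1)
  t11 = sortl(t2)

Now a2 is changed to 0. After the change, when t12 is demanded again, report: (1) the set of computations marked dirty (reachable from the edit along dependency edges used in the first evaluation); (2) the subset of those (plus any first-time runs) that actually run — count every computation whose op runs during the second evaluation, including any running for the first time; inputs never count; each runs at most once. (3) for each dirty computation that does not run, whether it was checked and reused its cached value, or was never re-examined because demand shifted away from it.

Marked dirty: t3, t7, t8, t9, t12.
Computations that run: t3, t7, t8, t9, t12 — 5 in total.
Every dirty computation ran.

First evaluation (everything demanded from the output):
  t3 = min2(-1, -1) = -1
  t7 = absv(-1) = 1
  t8 = min2(-1, 1) = -1
  t9 = neg(-1) = 1
  t12 = sub(-1, 1) = -2

Propagation after the edit:
  t3: runs — a2 -1->0; a2 -1->0; result 0.
  t7: runs — t3 -1->0; result 0.
  t8: runs — t3 -1->0; t7 1->0; result 0.
  t9: runs — t8 -1->0; result 0.
  t12: runs — a2 -1->0; t9 1->0; result 0.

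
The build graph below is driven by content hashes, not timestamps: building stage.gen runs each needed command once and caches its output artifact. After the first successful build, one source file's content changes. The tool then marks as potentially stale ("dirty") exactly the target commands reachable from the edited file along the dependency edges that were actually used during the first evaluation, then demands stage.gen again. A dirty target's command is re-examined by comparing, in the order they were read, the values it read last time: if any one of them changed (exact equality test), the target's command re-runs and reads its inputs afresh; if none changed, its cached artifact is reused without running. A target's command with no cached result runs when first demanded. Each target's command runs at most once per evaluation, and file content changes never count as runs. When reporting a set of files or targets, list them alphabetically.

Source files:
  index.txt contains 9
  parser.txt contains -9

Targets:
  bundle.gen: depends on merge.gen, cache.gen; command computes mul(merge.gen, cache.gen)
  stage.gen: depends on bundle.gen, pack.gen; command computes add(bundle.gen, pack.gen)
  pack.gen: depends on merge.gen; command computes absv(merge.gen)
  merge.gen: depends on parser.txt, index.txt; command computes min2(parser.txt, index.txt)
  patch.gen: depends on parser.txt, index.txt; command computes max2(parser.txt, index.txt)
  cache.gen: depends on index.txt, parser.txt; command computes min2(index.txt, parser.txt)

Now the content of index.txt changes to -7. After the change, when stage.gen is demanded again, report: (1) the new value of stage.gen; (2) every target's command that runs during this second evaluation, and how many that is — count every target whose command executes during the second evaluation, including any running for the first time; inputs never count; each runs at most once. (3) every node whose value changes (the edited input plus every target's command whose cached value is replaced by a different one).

Initial pass — values computed on the first demand:
  cache.gen = min2(9, -9) = -9
  merge.gen = min2(-9, 9) = -9
  bundle.gen = mul(-9, -9) = 81
  pack.gen = absv(-9) = 9
  stage.gen = add(81, 9) = 90

Second demand — change propagation:
  cache.gen: re-runs because index.txt 9->-7; new result -9 (unchanged).
  merge.gen: re-runs because index.txt 9->-7; new result -9 (unchanged).
  bundle.gen: re-examined; everything it read last time is the same (merge.gen unchanged, cache.gen unchanged) — cache 81 kept, no run.
  pack.gen: re-examined; everything it read last time is the same (merge.gen unchanged) — cache 9 kept, no run.
  stage.gen: re-examined; everything it read last time is the same (bundle.gen unchanged, pack.gen unchanged) — cache 90 kept, no run.

The important point: at bundle.gen every value read last time is unchanged, so the dirty flag clears without a run.

stage.gen now evaluates to 90.
Run set: cache.gen, merge.gen (2 run).
Changed values: index.txt.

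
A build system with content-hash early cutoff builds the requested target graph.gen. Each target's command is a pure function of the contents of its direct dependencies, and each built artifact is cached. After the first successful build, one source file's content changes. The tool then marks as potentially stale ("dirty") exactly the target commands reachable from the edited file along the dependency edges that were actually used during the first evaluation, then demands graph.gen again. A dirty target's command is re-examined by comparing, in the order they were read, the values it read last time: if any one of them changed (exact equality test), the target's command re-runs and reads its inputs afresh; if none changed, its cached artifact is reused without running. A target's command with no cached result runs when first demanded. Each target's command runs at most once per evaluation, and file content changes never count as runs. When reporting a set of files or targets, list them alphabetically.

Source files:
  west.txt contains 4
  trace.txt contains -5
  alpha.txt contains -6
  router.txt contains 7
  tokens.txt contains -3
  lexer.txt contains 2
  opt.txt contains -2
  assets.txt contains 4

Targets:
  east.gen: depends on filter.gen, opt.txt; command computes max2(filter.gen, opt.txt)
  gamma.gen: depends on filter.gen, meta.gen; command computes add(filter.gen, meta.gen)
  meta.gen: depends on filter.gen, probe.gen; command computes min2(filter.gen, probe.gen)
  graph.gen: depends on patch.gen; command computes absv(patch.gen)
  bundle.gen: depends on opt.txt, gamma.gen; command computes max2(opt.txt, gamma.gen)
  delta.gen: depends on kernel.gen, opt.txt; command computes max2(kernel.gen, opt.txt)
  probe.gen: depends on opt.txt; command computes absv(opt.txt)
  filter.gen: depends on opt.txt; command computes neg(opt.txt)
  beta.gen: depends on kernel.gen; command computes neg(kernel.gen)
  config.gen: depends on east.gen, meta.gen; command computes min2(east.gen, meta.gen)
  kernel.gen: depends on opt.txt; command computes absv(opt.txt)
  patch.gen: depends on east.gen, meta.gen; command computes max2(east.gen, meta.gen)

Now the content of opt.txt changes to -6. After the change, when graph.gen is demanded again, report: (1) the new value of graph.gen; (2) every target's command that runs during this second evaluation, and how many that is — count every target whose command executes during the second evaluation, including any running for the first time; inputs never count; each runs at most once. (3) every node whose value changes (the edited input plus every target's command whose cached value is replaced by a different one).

New value of graph.gen: 6.
Target commands that run: east.gen, filter.gen, graph.gen, meta.gen, patch.gen, probe.gen — 6 in total.
Values that change: east.gen, filter.gen, graph.gen, meta.gen, opt.txt, patch.gen, probe.gen.

First evaluation (everything demanded from the output):
  filter.gen = neg(-2) = 2
  east.gen = max2(2, -2) = 2
  probe.gen = absv(-2) = 2
  meta.gen = min2(2, 2) = 2
  patch.gen = max2(2, 2) = 2
  graph.gen = absv(2) = 2

Propagation after the edit:
  filter.gen: runs — opt.txt -2->-6; result 6.
  east.gen: runs — filter.gen 2->6; opt.txt -2->-6; result 6.
  probe.gen: runs — opt.txt -2->-6; result 6.
  meta.gen: runs — filter.gen 2->6; probe.gen 2->6; result 6.
  patch.gen: runs — east.gen 2->6; meta.gen 2->6; result 6.
  graph.gen: runs — patch.gen 2->6; result 6.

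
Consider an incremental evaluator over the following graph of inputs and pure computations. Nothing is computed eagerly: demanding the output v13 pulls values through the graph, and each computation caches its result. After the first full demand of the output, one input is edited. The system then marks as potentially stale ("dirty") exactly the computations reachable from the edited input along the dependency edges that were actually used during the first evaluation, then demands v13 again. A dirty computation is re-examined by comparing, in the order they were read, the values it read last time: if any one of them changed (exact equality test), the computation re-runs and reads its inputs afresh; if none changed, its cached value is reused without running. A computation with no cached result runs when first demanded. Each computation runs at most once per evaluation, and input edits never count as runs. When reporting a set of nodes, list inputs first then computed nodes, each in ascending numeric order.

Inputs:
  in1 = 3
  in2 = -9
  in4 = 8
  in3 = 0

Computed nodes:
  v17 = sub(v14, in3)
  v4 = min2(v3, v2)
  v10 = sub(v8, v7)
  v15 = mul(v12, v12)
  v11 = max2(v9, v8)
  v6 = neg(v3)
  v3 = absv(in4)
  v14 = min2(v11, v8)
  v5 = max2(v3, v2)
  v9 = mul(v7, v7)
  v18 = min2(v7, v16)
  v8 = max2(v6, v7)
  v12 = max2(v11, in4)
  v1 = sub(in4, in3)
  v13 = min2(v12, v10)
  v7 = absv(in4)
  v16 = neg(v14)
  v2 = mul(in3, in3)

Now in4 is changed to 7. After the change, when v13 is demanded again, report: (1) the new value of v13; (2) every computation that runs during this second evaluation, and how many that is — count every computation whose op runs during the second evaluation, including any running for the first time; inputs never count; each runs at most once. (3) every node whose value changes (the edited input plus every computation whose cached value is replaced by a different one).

Initial pass — values computed on the first demand:
  v3 = absv(8) = 8
  v6 = neg(8) = -8
  v7 = absv(8) = 8
  v8 = max2(-8, 8) = 8
  v9 = mul(8, 8) = 64
  v10 = sub(8, 8) = 0
  v11 = max2(64, 8) = 64
  v12 = max2(64, 8) = 64
  v13 = min2(64, 0) = 0

Second demand — change propagation:
  v3: re-runs because in4 8->7; new result 7.
  v6: re-runs because v3 8->7; new result -7.
  v7: re-runs because in4 8->7; new result 7.
  v8: re-runs because v6 -8->-7; v7 8->7; new result 7.
  v9: re-runs because v7 8->7; v7 8->7; new result 49.
  v10: re-runs because v8 8->7; v7 8->7; new result 0 (unchanged).
  v11: re-runs because v9 64->49; v8 8->7; new result 49.
  v12: re-runs because v11 64->49; in4 8->7; new result 49.
  v13: re-runs because v12 64->49; new result 0 (unchanged).

v13 now evaluates to 0.
Run set: v3, v6, v7, v8, v9, v10, v11, v12, v13 (9 run).
Changed values: in4, v3, v6, v7, v8, v9, v11, v12.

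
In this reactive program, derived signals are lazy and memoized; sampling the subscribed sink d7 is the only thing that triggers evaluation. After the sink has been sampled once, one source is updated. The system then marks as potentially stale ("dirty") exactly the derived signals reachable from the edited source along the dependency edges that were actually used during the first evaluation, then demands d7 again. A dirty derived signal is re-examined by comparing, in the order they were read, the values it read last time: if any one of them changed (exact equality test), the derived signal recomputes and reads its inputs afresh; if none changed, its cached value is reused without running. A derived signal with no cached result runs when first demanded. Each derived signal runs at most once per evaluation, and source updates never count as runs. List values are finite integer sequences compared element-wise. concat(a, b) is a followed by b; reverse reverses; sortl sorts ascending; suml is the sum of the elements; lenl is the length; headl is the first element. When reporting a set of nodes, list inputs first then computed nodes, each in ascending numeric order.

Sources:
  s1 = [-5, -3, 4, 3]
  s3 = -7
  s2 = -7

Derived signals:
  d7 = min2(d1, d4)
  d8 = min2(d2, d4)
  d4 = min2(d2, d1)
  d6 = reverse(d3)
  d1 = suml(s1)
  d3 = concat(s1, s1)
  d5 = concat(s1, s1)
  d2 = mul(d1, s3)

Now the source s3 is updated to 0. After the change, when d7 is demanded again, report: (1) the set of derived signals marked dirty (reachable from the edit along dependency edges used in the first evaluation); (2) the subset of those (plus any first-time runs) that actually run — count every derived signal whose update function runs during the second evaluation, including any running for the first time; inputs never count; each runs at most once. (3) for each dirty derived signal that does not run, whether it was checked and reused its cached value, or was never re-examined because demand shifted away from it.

The edit dirties: d2, d4, d7.
2 derived signals run: d2, d4.
Cache hits after checking: d7.
Note the absorption at d4: it re-runs yet its value is the same, leaving the output's value untouched.

First demand of the output computes:
  d1 = suml([-5, -3, 4, 3]) = -1
  d2 = mul(-1, -7) = 7
  d4 = min2(7, -1) = -1
  d7 = min2(-1, -1) = -1

After the edit, cleaning proceeds:
  d2: a read changed (s3 -7->0) — executes, giving 0.
  d4: a read changed (d2 7->0) — executes, giving -1 — identical to its old value.
  d7: dirty, but its reads are unchanged (d1 unchanged, d4 unchanged); cached -1 stands.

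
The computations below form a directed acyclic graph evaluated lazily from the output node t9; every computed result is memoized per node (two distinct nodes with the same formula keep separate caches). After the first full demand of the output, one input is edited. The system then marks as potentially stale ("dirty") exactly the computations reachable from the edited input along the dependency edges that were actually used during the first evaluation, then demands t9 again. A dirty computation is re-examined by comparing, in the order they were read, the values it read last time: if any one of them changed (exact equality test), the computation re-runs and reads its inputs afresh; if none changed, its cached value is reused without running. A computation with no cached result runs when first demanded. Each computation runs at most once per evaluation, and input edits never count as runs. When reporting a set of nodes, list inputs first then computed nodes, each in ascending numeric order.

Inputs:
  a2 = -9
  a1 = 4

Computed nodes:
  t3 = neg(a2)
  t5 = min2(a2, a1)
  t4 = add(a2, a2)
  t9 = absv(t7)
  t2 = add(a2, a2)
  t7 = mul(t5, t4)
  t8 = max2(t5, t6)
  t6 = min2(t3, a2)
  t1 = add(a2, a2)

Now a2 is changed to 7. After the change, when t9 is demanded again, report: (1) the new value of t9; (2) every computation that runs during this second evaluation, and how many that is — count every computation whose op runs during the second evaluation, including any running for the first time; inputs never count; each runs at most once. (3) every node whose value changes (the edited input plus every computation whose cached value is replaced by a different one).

Demanding t9 again yields 56.
4 computations run: t4, t5, t7, t9.
The nodes whose values change: a2, t4, t5, t7, t9.

First demand of the output computes:
  t4 = add(-9, -9) = -18
  t5 = min2(-9, 4) = -9
  t7 = mul(-9, -18) = 162
  t9 = absv(162) = 162

After the edit, cleaning proceeds:
  t4: a read changed (a2 -9->7; a2 -9->7) — executes, giving 14.
  t5: a read changed (a2 -9->7) — executes, giving 4.
  t7: a read changed (t5 -9->4; t4 -18->14) — executes, giving 56.
  t9: a read changed (t7 162->56) — executes, giving 56.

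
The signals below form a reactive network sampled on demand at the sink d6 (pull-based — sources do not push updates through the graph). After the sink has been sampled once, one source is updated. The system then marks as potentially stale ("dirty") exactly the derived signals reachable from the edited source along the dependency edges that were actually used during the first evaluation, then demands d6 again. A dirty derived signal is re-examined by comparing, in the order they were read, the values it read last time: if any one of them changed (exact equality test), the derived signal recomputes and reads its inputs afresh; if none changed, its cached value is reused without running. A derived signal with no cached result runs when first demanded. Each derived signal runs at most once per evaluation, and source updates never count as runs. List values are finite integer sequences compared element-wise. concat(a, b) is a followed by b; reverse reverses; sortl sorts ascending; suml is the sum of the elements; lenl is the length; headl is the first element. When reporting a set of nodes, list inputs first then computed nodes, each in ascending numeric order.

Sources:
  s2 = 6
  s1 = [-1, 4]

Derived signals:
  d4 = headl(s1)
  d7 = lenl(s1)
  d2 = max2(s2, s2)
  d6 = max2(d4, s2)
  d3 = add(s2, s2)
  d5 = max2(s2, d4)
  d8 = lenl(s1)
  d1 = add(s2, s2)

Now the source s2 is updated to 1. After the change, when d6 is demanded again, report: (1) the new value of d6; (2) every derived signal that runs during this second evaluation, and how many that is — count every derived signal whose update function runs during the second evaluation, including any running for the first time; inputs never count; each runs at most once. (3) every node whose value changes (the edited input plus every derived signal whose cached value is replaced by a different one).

d6 now evaluates to 1.
Run set: d6 (1 run).
Changed values: s2, d6.

Initial pass — values computed on the first demand:
  d4 = headl([-1, 4]) = -1
  d6 = max2(-1, 6) = 6

Second demand — change propagation:
  d6: re-runs because s2 6->1; new result 1.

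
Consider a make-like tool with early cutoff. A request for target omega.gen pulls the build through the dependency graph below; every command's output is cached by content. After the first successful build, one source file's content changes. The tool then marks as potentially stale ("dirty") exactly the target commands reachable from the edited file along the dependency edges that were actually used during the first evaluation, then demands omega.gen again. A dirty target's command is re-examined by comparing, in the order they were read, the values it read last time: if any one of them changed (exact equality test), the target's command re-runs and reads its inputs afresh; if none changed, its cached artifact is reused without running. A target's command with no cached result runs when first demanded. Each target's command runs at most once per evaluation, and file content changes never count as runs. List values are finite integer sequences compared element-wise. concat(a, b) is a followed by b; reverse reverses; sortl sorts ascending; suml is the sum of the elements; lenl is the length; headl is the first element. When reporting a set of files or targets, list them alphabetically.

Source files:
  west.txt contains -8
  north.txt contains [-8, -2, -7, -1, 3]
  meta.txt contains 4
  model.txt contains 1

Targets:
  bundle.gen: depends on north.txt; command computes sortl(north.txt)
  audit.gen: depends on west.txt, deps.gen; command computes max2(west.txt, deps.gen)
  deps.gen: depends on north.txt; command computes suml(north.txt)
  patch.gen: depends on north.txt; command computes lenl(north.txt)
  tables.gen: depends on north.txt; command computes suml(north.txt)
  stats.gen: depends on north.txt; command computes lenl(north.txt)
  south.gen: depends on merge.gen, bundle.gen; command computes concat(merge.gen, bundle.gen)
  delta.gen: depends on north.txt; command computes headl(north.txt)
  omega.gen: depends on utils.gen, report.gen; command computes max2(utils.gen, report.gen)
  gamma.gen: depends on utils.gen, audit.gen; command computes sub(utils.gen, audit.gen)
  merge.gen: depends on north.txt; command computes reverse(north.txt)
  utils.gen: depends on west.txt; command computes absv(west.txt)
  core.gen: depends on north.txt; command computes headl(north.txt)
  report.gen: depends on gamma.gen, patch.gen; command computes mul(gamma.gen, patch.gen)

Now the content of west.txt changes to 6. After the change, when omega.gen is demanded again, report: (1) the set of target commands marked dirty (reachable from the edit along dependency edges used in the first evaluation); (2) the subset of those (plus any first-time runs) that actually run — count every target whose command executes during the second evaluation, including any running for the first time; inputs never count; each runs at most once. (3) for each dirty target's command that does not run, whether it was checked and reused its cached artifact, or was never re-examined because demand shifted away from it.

The edit dirties: audit.gen, gamma.gen, omega.gen, report.gen, utils.gen.
5 target commands run: audit.gen, gamma.gen, omega.gen, report.gen, utils.gen.
No dirty target's command escaped a run.

First demand of the output computes:
  deps.gen = suml([-8, -2, -7, -1, 3]) = -15
  audit.gen = max2(-8, -15) = -8
  patch.gen = lenl([-8, -2, -7, -1, 3]) = 5
  utils.gen = absv(-8) = 8
  gamma.gen = sub(8, -8) = 16
  report.gen = mul(16, 5) = 80
  omega.gen = max2(8, 80) = 80

After the edit, cleaning proceeds:
  audit.gen: a read changed (west.txt -8->6) — executes, giving 6.
  utils.gen: a read changed (west.txt -8->6) — executes, giving 6.
  gamma.gen: a read changed (utils.gen 8->6; audit.gen -8->6) — executes, giving 0.
  report.gen: a read changed (gamma.gen 16->0) — executes, giving 0.
  omega.gen: a read changed (utils.gen 8->6; report.gen 80->0) — executes, giving 6.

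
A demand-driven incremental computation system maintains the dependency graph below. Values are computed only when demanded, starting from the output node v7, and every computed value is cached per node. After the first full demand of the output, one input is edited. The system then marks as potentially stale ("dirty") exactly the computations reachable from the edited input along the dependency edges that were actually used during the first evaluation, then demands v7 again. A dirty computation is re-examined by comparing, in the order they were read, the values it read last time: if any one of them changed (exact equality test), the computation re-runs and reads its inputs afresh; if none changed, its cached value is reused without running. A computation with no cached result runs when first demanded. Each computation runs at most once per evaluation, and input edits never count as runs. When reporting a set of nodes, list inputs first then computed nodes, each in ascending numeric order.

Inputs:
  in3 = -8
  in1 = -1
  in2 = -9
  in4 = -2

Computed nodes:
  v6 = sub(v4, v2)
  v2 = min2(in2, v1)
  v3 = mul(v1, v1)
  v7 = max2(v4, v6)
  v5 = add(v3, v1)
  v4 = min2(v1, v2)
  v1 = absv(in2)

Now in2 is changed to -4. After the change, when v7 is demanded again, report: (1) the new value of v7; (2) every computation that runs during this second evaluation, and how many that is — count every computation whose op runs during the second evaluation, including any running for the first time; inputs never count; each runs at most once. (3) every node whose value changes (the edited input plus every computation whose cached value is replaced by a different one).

New value of v7: 0.
Computations that run: v1, v2, v4, v6, v7 — 5 in total.
Values that change: in2, v1, v2, v4.

First evaluation (everything demanded from the output):
  v1 = absv(-9) = 9
  v2 = min2(-9, 9) = -9
  v4 = min2(9, -9) = -9
  v6 = sub(-9, -9) = 0
  v7 = max2(-9, 0) = 0

Propagation after the edit:
  v1: runs — in2 -9->-4; result 4.
  v2: runs — in2 -9->-4; v1 9->4; result -4.
  v4: runs — v1 9->4; v2 -9->-4; result -4.
  v6: runs — v4 -9->-4; v2 -9->-4; result 0 (same value as before).
  v7: runs — v4 -9->-4; result 0 (same value as before).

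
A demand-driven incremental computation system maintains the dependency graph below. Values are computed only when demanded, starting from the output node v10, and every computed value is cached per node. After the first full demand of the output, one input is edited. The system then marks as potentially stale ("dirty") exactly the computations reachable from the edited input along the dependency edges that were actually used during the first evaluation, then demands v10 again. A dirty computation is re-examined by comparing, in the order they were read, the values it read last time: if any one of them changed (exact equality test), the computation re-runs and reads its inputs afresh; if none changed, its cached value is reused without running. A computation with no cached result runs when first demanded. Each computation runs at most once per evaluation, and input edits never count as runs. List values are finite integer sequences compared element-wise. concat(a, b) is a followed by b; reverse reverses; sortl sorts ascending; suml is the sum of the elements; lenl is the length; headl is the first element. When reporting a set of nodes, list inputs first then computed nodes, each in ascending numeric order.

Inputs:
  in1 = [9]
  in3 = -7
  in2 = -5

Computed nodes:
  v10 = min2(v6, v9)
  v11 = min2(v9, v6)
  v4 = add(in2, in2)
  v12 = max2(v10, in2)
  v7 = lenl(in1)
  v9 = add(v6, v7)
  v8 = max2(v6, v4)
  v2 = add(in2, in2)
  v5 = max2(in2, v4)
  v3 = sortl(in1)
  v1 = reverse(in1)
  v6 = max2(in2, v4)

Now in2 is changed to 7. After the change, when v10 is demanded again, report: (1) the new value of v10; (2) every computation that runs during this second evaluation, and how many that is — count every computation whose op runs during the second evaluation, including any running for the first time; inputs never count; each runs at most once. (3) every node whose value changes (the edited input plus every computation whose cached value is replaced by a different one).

New value of v10: 14.
Computations that run: v4, v6, v9, v10 — 4 in total.
Values that change: in2, v4, v6, v9, v10.

First evaluation (everything demanded from the output):
  v4 = add(-5, -5) = -10
  v6 = max2(-5, -10) = -5
  v7 = lenl([9]) = 1
  v9 = add(-5, 1) = -4
  v10 = min2(-5, -4) = -5

Propagation after the edit:
  v4: runs — in2 -5->7; in2 -5->7; result 14.
  v6: runs — in2 -5->7; v4 -10->14; result 14.
  v9: runs — v6 -5->14; result 15.
  v10: runs — v6 -5->14; v9 -4->15; result 14.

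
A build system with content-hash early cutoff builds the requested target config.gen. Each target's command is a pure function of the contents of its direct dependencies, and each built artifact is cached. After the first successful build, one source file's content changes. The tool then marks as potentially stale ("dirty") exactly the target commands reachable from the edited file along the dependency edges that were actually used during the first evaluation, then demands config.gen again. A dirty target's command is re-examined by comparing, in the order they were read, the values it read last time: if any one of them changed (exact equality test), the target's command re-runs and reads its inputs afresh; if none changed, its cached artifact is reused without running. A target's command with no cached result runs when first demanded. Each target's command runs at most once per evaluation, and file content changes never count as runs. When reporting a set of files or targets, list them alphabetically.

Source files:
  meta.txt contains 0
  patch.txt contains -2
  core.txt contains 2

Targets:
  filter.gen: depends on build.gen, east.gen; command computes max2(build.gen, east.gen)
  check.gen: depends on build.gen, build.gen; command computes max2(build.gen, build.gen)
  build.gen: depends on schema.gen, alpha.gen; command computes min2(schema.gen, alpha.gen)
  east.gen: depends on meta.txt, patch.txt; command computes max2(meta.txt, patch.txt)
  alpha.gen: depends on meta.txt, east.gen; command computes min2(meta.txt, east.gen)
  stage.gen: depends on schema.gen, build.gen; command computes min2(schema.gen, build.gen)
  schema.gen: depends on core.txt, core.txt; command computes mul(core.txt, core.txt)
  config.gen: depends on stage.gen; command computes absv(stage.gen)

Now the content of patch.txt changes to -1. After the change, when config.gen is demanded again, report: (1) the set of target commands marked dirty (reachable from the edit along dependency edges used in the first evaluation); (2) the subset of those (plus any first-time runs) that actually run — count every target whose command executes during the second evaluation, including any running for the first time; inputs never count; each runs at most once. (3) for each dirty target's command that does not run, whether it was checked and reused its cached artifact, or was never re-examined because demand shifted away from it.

Marked dirty: alpha.gen, build.gen, config.gen, east.gen, stage.gen.
Target commands that run: east.gen — 1 in total.
Checked but reused from cache: alpha.gen, build.gen, config.gen, stage.gen.
Key observation: the change is absorbed at east.gen — it re-runs but produces the same value, and the output's value is unchanged.

First evaluation (everything demanded from the output):
  east.gen = max2(0, -2) = 0
  alpha.gen = min2(0, 0) = 0
  schema.gen = mul(2, 2) = 4
  build.gen = min2(4, 0) = 0
  stage.gen = min2(4, 0) = 0
  config.gen = absv(0) = 0

Propagation after the edit:
  east.gen: runs — patch.txt -2->-1; result 0 (same value as before).
  alpha.gen: checked — values it read are unchanged (meta.txt unchanged, east.gen unchanged); reused cached 0 without running.
  build.gen: checked — values it read are unchanged (schema.gen unchanged, alpha.gen unchanged); reused cached 0 without running.
  stage.gen: checked — values it read are unchanged (schema.gen unchanged, build.gen unchanged); reused cached 0 without running.
  config.gen: checked — values it read are unchanged (stage.gen unchanged); reused cached 0 without running.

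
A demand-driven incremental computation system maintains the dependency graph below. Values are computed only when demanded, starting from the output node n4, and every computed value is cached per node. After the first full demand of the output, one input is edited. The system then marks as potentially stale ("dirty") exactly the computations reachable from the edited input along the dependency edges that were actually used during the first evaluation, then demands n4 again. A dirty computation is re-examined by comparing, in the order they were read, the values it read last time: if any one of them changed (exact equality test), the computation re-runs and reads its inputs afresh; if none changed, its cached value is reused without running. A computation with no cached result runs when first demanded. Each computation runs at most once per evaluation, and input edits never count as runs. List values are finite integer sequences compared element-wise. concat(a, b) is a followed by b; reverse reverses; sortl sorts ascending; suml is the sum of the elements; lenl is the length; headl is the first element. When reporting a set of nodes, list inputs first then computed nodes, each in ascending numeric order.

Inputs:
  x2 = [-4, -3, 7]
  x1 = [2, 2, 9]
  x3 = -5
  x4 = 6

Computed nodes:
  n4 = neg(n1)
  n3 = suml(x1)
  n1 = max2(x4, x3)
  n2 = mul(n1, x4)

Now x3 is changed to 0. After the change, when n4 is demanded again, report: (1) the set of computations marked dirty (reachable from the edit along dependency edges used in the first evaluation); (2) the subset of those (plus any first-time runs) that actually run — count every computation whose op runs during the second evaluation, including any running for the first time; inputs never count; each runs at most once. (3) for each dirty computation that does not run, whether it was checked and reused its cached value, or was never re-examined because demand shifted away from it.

First evaluation (everything demanded from the output):
  n1 = max2(6, -5) = 6
  n4 = neg(6) = -6

Propagation after the edit:
  n1: runs — x3 -5->0; result 6 (same value as before).
  n4: checked — values it read are unchanged (n1 unchanged); reused cached -6 without running.

Key observation: the change is absorbed at n1 — it re-runs but produces the same value, and the output's value is unchanged.

Marked dirty: n1, n4.
Computations that run: n1 — 1 in total.
Checked but reused from cache: n4.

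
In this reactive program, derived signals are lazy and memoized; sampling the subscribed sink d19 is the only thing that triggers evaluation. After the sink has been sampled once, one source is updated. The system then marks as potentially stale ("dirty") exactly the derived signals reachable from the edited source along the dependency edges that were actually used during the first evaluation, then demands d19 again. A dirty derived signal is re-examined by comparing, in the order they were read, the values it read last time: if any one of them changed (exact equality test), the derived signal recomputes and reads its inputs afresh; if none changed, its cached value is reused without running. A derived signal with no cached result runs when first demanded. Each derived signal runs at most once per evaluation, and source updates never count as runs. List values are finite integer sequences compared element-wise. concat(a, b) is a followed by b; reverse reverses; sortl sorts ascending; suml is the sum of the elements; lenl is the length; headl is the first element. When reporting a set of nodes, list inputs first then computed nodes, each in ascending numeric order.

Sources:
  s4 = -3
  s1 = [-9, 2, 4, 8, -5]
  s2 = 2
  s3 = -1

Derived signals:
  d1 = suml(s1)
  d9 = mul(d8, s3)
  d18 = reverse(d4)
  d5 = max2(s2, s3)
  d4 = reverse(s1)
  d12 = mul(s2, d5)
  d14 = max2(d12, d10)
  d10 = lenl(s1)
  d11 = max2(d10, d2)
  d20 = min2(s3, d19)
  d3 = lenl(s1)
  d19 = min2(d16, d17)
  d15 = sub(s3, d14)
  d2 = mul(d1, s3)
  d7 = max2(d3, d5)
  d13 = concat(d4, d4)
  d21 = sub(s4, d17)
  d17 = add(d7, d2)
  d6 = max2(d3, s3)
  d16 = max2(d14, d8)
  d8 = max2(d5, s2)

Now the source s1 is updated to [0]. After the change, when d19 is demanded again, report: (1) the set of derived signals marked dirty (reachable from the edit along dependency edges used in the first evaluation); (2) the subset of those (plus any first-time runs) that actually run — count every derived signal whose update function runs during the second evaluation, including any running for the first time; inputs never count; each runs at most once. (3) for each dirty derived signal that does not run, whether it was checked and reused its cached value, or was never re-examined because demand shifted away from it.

First demand of the output computes:
  d1 = suml([-9, 2, 4, 8, -5]) = 0
  d2 = mul(0, -1) = 0
  d3 = lenl([-9, 2, 4, 8, -5]) = 5
  d5 = max2(2, -1) = 2
  d7 = max2(5, 2) = 5
  d8 = max2(2, 2) = 2
  d10 = lenl([-9, 2, 4, 8, -5]) = 5
  d12 = mul(2, 2) = 4
  d14 = max2(4, 5) = 5
  d16 = max2(5, 2) = 5
  d17 = add(5, 0) = 5
  d19 = min2(5, 5) = 5

After the edit, cleaning proceeds:
  d1: a read changed (s1 [-9, 2, 4, 8, -5]->[0]) — executes, giving 0 — identical to its old value.
  d2: dirty, but its reads are unchanged (d1 unchanged, s3 unchanged); cached 0 stands.
  d3: a read changed (s1 [-9, 2, 4, 8, -5]->[0]) — executes, giving 1.
  d7: a read changed (d3 5->1) — executes, giving 2.
  d10: a read changed (s1 [-9, 2, 4, 8, -5]->[0]) — executes, giving 1.
  d14: a read changed (d10 5->1) — executes, giving 4.
  d16: a read changed (d14 5->4) — executes, giving 4.
  d17: a read changed (d7 5->2) — executes, giving 2.
  d19: a read changed (d16 5->4; d17 5->2) — executes, giving 2.

Note where the cutoff bites: d2 is checked, finds nothing changed, and keeps its cache.

The edit dirties: d1, d2, d3, d7, d10, d14, d16, d17, d19.
8 derived signals run: d1, d3, d7, d10, d14, d16, d17, d19.
Cache hits after checking: d2.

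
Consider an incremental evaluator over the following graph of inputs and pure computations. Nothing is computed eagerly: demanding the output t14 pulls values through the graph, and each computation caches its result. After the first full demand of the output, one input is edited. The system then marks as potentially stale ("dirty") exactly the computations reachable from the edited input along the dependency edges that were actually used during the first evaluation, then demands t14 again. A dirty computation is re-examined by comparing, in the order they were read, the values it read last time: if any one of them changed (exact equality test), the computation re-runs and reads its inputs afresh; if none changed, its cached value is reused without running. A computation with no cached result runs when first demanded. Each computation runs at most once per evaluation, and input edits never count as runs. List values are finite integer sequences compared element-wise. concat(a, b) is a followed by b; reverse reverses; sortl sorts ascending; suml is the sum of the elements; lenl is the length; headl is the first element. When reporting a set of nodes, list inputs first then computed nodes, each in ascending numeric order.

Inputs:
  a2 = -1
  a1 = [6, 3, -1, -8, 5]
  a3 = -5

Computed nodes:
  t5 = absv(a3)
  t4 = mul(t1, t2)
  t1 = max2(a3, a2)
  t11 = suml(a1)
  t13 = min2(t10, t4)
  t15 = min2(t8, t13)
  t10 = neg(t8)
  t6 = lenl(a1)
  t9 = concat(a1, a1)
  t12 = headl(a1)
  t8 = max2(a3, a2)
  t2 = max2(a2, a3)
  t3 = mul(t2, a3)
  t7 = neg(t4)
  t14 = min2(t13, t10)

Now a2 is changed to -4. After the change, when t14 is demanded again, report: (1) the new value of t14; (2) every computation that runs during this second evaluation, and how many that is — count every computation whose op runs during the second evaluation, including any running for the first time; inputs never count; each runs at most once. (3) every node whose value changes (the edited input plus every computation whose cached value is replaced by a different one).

t14 now evaluates to 4.
Run set: t1, t2, t4, t8, t10, t13, t14 (7 run).
Changed values: a2, t1, t2, t4, t8, t10, t13, t14.

Initial pass — values computed on the first demand:
  t1 = max2(-5, -1) = -1
  t2 = max2(-1, -5) = -1
  t4 = mul(-1, -1) = 1
  t8 = max2(-5, -1) = -1
  t10 = neg(-1) = 1
  t13 = min2(1, 1) = 1
  t14 = min2(1, 1) = 1

Second demand — change propagation:
  t1: re-runs because a2 -1->-4; new result -4.
  t2: re-runs because a2 -1->-4; new result -4.
  t4: re-runs because t1 -1->-4; t2 -1->-4; new result 16.
  t8: re-runs because a2 -1->-4; new result -4.
  t10: re-runs because t8 -1->-4; new result 4.
  t13: re-runs because t10 1->4; t4 1->16; new result 4.
  t14: re-runs because t13 1->4; t10 1->4; new result 4.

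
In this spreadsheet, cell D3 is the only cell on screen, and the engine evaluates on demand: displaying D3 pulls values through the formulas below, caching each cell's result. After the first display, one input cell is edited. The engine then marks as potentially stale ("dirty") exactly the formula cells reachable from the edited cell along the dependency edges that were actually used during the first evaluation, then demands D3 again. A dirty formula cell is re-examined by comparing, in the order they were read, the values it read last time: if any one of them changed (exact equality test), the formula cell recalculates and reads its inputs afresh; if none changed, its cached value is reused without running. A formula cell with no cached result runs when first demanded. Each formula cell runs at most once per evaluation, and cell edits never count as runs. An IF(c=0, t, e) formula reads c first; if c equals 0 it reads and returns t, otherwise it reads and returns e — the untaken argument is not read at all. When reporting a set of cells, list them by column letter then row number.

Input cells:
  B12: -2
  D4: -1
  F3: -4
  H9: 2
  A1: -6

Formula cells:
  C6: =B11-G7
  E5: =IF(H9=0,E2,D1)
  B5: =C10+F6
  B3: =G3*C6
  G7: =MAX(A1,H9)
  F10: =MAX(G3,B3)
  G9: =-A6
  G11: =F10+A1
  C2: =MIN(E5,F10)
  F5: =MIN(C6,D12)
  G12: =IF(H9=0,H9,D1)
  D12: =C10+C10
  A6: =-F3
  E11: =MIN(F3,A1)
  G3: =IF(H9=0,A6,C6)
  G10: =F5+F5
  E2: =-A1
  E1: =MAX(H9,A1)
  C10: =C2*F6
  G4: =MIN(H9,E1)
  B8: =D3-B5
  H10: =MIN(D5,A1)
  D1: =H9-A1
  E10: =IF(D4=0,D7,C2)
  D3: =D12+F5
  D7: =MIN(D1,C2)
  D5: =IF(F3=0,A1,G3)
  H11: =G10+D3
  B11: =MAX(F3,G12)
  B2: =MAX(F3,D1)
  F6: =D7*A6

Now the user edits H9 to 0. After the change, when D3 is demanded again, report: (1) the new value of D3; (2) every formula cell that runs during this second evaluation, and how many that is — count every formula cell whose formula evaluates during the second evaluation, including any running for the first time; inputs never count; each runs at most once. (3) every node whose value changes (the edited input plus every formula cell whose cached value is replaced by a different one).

Initial pass — values computed on the first demand:
  A6 = -(-4) = 4
  D1 = 2 - -6 = 8
  E5 = IF(H9=0: H9=2 -> else branch D1) = 8
  G7 = MAX(-6, 2) = 2
  G12 = IF(H9=0: H9=2 -> else branch D1) = 8
  B11 = MAX(-4, 8) = 8
  C6 = 8 - 2 = 6
  G3 = IF(H9=0: H9=2 -> else branch C6) = 6
  B3 = 6 * 6 = 36
  F10 = MAX(6, 36) = 36
  C2 = MIN(8, 36) = 8
  D7 = MIN(8, 8) = 8
  F6 = 8 * 4 = 32
  C10 = 8 * 32 = 256
  D12 = 256 + 256 = 512
  F5 = MIN(6, 512) = 6
  D3 = 512 + 6 = 518

Second demand — change propagation:
  D1: re-runs because H9 2->0; new result 6.
  E2: newly demanded (no cache) — executes and yields 6.
  E5: re-runs because H9 2->0; D1 8->6; new result 6.
  G7: re-runs because H9 2->0; new result 0.
  G12: re-runs because H9 2->0; D1 8->6; new result 0.
  B11: re-runs because G12 8->0; new result 0.
  C6: re-runs because B11 8->0; G7 2->0; new result 0.
  G3: re-runs because H9 2->0; C6 6->0; new result 4.
  B3: re-runs because G3 6->4; C6 6->0; new result 0.
  F10: re-runs because G3 6->4; B3 36->0; new result 4.
  C2: re-runs because E5 8->6; F10 36->4; new result 4.
  D7: re-runs because D1 8->6; C2 8->4; new result 4.
  F6: re-runs because D7 8->4; new result 16.
  C10: re-runs because C2 8->4; F6 32->16; new result 64.
  D12: re-runs because C10 256->64; C10 256->64; new result 128.
  F5: re-runs because C6 6->0; D12 512->128; new result 0.
  D3: re-runs because D12 512->128; F5 6->0; new result 128.

The important point: the flipped condition pulls in fresh nodes; E2 runs for the first time.

D3 now evaluates to 128.
Run set: B3, B11, C2, C6, C10, D1, D3, D7, D12, E2, E5, F5, F6, F10, G3, G7, G12 (17 run).
Changed values: B3, B11, C2, C6, C10, D1, D3, D7, D12, E5, F5, F6, F10, G3, G7, G12, H9.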